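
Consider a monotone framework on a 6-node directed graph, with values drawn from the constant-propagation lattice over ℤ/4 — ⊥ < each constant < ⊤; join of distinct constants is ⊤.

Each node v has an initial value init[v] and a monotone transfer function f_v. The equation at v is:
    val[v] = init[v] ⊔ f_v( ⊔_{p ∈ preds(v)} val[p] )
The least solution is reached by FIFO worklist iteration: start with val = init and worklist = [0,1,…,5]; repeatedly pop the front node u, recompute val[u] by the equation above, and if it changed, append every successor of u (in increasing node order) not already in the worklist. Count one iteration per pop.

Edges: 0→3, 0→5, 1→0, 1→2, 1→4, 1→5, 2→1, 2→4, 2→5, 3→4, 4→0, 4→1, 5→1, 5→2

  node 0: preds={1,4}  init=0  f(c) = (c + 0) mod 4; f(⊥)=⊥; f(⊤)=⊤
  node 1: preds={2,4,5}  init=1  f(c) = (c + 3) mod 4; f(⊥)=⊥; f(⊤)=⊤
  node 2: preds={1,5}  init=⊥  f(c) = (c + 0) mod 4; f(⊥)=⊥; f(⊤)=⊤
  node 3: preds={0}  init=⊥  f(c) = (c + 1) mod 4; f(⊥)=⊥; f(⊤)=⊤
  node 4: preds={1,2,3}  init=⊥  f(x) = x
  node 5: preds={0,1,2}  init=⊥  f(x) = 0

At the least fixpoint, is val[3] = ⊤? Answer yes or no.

yes

Worklist (12 pops):
  #1 pop 0: in=1 → ⊤ (was 0); enqueue []
  #2 pop 1: in=⊥ → 1 (no change)
  #3 pop 2: in=1 → 1 (was ⊥); enqueue [1]
  #4 pop 3: in=⊤ → ⊤ (was ⊥); enqueue []
  #5 pop 4: in=⊤ → ⊤ (was ⊥); enqueue [0]
  #6 pop 5: in=⊤ → 0 (was ⊥); enqueue [2]
  #7 pop 1: in=⊤ → ⊤ (was 1); enqueue [4,5]
  #8 pop 0: in=⊤ → ⊤ (no change)
  #9 pop 2: in=⊤ → ⊤ (was 1); enqueue [1]
  #10 pop 4: in=⊤ → ⊤ (no change)
  #11 pop 5: in=⊤ → 0 (no change)
  #12 pop 1: in=⊤ → ⊤ (no change)

Fixpoint:
  val[0] = ⊤
  val[1] = ⊤
  val[2] = ⊤
  val[3] = ⊤
  val[4] = ⊤
  val[5] = 0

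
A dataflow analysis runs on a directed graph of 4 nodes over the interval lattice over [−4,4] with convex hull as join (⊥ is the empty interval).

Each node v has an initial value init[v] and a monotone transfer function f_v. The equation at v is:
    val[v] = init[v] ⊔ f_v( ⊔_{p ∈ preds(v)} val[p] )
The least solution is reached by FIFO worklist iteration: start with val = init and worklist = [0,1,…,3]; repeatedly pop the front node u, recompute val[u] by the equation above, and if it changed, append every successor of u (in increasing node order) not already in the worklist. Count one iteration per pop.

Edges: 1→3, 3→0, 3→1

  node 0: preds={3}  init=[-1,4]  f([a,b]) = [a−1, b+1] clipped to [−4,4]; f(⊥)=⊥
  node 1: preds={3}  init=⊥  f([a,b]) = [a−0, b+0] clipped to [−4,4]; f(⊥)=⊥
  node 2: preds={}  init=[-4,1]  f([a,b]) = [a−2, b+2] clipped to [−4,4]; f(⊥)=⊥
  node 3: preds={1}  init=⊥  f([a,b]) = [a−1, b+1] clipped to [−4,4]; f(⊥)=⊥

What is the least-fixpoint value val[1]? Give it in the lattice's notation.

⊥

Worklist (4 pops):
  #1 pop 0: in=⊥ → [-1,4] (no change)
  #2 pop 1: in=⊥ → ⊥ (no change)
  #3 pop 2: in=⊥ → [-4,1] (no change)
  #4 pop 3: in=⊥ → ⊥ (no change)

Fixpoint:
  val[0] = [-1,4]
  val[1] = ⊥
  val[2] = [-4,1]
  val[3] = ⊥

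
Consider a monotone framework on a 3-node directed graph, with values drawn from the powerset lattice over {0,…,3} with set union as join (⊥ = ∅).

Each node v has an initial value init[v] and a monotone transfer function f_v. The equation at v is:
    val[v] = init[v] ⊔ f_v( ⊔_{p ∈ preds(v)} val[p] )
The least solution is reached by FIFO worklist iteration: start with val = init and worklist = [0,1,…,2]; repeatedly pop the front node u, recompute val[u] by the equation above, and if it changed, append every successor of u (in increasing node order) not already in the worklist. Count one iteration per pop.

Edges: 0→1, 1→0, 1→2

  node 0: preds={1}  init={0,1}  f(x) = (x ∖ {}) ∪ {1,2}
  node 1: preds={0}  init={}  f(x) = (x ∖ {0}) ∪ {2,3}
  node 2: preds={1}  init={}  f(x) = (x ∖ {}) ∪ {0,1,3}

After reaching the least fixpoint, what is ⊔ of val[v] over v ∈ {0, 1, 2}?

{0,1,2,3}

Trace (5 dequeues):
  [1] u=0 | in {} | out {0,1,2} | prev {0,1} | push {}
  [2] u=1 | in {0,1,2} | out {1,2,3} | prev {} | push {0}
  [3] u=2 | in {1,2,3} | out {0,1,2,3} | prev {} | push {}
  [4] u=0 | in {1,2,3} | out {0,1,2,3} | prev {0,1,2} | push {1}
  [5] u=1 | in {0,1,2,3} | out {1,2,3} | ==

Converged values:
  [0] {0,1,2,3}
  [1] {1,2,3}
  [2] {0,1,2,3}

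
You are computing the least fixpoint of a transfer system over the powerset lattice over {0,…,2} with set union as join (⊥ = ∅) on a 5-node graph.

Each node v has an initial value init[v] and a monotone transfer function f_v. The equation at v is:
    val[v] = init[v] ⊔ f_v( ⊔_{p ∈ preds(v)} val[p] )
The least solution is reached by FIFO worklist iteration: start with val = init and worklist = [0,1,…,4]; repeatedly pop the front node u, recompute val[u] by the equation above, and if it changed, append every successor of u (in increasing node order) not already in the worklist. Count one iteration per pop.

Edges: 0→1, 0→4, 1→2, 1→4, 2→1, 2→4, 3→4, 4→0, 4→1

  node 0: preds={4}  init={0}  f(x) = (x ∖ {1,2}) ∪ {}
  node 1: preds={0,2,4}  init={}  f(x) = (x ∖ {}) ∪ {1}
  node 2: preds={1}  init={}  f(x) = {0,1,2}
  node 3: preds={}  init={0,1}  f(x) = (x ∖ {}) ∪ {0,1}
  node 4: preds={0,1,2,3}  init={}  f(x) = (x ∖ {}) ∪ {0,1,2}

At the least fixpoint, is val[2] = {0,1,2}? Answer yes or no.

yes

Iteration log — 9 steps:
  step 1. node 0  ⊔preds={}  new={0}  stable
  step 2. node 1  ⊔preds={0}  new={0,1}  old={}  +wl: 
  step 3. node 2  ⊔preds={0,1}  new={0,1,2}  old={}  +wl: 1
  step 4. node 3  ⊔preds={}  new={0,1}  stable
  step 5. node 4  ⊔preds={0,1,2}  new={0,1,2}  old={}  +wl: 0
  step 6. node 1  ⊔preds={0,1,2}  new={0,1,2}  old={0,1}  +wl: 2,4
  step 7. node 0  ⊔preds={0,1,2}  new={0}  stable
  step 8. node 2  ⊔preds={0,1,2}  new={0,1,2}  stable
  step 9. node 4  ⊔preds={0,1,2}  new={0,1,2}  stable

Least fixpoint reached:
  node 0: {0}
  node 1: {0,1,2}
  node 2: {0,1,2}
  node 3: {0,1}
  node 4: {0,1,2}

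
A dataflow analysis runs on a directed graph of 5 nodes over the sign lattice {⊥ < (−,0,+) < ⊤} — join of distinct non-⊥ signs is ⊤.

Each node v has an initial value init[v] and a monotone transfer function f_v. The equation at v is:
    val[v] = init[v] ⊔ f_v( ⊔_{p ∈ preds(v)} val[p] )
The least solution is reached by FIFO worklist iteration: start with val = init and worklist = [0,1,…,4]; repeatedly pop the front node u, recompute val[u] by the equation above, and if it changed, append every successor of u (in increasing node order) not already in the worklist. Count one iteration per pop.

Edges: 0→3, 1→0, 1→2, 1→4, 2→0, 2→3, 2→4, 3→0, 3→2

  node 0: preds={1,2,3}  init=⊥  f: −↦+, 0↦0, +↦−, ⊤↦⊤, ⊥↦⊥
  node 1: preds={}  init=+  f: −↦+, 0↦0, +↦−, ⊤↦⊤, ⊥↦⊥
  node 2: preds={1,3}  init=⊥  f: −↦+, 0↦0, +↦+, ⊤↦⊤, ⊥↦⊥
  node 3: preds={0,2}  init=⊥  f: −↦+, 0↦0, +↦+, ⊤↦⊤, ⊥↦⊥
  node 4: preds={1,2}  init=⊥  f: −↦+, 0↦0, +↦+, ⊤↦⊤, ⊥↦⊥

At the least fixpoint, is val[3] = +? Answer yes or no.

no

Trace (10 dequeues):
  [1] u=0 | in + | out − | prev ⊥ | push {}
  [2] u=1 | in ⊥ | out + | ==
  [3] u=2 | in + | out + | prev ⊥ | push {0}
  [4] u=3 | in ⊤ | out ⊤ | prev ⊥ | push {2}
  [5] u=4 | in + | out + | prev ⊥ | push {}
  [6] u=0 | in ⊤ | out ⊤ | prev − | push {3}
  [7] u=2 | in ⊤ | out ⊤ | prev + | push {0,4}
  [8] u=3 | in ⊤ | out ⊤ | ==
  [9] u=0 | in ⊤ | out ⊤ | ==
  [10] u=4 | in ⊤ | out ⊤ | prev + | push {}

Converged values:
  [0] ⊤
  [1] +
  [2] ⊤
  [3] ⊤
  [4] ⊤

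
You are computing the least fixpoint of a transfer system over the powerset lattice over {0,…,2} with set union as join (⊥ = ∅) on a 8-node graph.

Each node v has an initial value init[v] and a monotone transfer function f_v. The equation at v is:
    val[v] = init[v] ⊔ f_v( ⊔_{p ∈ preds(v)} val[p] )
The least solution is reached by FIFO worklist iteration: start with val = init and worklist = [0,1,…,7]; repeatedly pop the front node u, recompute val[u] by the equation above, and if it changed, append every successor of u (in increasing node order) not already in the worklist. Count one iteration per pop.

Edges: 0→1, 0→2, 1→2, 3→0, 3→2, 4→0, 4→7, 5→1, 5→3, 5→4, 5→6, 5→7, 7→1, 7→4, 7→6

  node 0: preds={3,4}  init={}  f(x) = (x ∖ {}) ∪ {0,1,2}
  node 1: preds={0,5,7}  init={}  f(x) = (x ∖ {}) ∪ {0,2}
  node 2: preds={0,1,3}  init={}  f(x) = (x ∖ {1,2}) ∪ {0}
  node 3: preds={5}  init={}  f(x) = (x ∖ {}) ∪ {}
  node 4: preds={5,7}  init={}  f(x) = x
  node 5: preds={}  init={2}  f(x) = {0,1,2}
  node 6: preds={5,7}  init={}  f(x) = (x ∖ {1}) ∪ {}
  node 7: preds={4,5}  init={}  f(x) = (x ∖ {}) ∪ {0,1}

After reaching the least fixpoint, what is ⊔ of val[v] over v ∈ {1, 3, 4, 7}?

{0,1,2}

Trace (17 dequeues):
  [1] u=0 | in {} | out {0,1,2} | prev {} | push {}
  [2] u=1 | in {0,1,2} | out {0,1,2} | prev {} | push {}
  [3] u=2 | in {0,1,2} | out {0} | prev {} | push {}
  [4] u=3 | in {2} | out {2} | prev {} | push {0,2}
  [5] u=4 | in {2} | out {2} | prev {} | push {}
  [6] u=5 | in {} | out {0,1,2} | prev {2} | push {1,3,4}
  [7] u=6 | in {0,1,2} | out {0,2} | prev {} | push {}
  [8] u=7 | in {0,1,2} | out {0,1,2} | prev {} | push {6}
  [9] u=0 | in {2} | out {0,1,2} | ==
  [10] u=2 | in {0,1,2} | out {0} | ==
  [11] u=1 | in {0,1,2} | out {0,1,2} | ==
  [12] u=3 | in {0,1,2} | out {0,1,2} | prev {2} | push {0,2}
  [13] u=4 | in {0,1,2} | out {0,1,2} | prev {2} | push {7}
  [14] u=6 | in {0,1,2} | out {0,2} | ==
  [15] u=0 | in {0,1,2} | out {0,1,2} | ==
  [16] u=2 | in {0,1,2} | out {0} | ==
  [17] u=7 | in {0,1,2} | out {0,1,2} | ==

Converged values:
  [0] {0,1,2}
  [1] {0,1,2}
  [2] {0}
  [3] {0,1,2}
  [4] {0,1,2}
  [5] {0,1,2}
  [6] {0,2}
  [7] {0,1,2}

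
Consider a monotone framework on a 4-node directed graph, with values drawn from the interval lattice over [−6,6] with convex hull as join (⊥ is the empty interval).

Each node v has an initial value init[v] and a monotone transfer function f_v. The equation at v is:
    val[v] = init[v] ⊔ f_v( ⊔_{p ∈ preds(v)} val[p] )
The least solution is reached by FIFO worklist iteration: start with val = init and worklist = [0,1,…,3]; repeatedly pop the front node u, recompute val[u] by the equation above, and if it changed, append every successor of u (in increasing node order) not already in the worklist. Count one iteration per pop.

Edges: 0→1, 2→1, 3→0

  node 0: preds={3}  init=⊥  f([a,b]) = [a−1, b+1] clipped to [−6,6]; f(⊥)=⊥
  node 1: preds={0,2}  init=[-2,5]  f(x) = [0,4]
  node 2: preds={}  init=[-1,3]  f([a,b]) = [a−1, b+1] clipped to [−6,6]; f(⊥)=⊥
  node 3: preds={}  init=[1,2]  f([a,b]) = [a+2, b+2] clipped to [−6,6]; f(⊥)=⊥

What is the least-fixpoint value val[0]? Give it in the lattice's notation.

Worklist (4 pops):
  #1 pop 0: in=[1,2] → [0,3] (was ⊥); enqueue []
  #2 pop 1: in=[-1,3] → [-2,5] (no change)
  #3 pop 2: in=⊥ → [-1,3] (no change)
  #4 pop 3: in=⊥ → [1,2] (no change)

Fixpoint:
  val[0] = [0,3]
  val[1] = [-2,5]
  val[2] = [-1,3]
  val[3] = [1,2]

[0,3]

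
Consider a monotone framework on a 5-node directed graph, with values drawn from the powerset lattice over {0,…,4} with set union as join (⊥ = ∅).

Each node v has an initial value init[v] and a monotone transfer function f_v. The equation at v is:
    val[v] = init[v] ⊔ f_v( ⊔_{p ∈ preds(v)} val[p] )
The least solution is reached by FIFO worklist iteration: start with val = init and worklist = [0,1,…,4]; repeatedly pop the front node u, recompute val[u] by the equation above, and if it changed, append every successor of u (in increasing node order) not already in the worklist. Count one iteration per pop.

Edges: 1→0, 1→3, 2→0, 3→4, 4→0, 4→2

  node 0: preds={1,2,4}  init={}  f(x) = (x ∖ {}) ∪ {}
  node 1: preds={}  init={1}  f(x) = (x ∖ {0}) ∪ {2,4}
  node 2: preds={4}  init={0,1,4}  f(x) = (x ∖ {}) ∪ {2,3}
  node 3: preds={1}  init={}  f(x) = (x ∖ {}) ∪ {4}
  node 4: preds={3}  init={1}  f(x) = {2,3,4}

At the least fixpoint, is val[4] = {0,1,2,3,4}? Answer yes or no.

no

Worklist (7 pops):
  #1 pop 0: in={0,1,4} → {0,1,4} (was {}); enqueue []
  #2 pop 1: in={} → {1,2,4} (was {1}); enqueue [0]
  #3 pop 2: in={1} → {0,1,2,3,4} (was {0,1,4}); enqueue []
  #4 pop 3: in={1,2,4} → {1,2,4} (was {}); enqueue []
  #5 pop 4: in={1,2,4} → {1,2,3,4} (was {1}); enqueue [2]
  #6 pop 0: in={0,1,2,3,4} → {0,1,2,3,4} (was {0,1,4}); enqueue []
  #7 pop 2: in={1,2,3,4} → {0,1,2,3,4} (no change)

Fixpoint:
  val[0] = {0,1,2,3,4}
  val[1] = {1,2,4}
  val[2] = {0,1,2,3,4}
  val[3] = {1,2,4}
  val[4] = {1,2,3,4}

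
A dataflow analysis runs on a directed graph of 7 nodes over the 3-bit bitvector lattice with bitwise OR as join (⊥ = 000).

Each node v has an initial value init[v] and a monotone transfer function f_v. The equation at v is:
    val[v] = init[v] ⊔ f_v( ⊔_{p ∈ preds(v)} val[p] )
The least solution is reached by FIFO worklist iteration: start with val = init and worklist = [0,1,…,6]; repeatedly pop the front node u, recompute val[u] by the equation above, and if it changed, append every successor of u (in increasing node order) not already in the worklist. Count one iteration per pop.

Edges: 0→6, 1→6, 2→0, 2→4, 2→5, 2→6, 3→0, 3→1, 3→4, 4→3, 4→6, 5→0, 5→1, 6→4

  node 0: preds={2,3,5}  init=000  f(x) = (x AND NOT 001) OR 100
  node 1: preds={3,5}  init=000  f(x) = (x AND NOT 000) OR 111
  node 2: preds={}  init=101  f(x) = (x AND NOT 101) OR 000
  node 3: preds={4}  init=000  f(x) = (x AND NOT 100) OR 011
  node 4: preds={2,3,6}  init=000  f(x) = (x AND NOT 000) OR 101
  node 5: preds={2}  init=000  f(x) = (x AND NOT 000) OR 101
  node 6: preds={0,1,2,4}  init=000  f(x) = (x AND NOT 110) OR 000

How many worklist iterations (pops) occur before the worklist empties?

Trace (12 dequeues):
  [1] u=0 | in 101 | out 100 | prev 000 | push {}
  [2] u=1 | in 000 | out 111 | prev 000 | push {}
  [3] u=2 | in 000 | out 101 | ==
  [4] u=3 | in 000 | out 011 | prev 000 | push {0,1}
  [5] u=4 | in 111 | out 111 | prev 000 | push {3}
  [6] u=5 | in 101 | out 101 | prev 000 | push {}
  [7] u=6 | in 111 | out 001 | prev 000 | push {4}
  [8] u=0 | in 111 | out 110 | prev 100 | push {6}
  [9] u=1 | in 111 | out 111 | ==
  [10] u=3 | in 111 | out 011 | ==
  [11] u=4 | in 111 | out 111 | ==
  [12] u=6 | in 111 | out 001 | ==

Converged values:
  [0] 110
  [1] 111
  [2] 101
  [3] 011
  [4] 111
  [5] 101
  [6] 001

12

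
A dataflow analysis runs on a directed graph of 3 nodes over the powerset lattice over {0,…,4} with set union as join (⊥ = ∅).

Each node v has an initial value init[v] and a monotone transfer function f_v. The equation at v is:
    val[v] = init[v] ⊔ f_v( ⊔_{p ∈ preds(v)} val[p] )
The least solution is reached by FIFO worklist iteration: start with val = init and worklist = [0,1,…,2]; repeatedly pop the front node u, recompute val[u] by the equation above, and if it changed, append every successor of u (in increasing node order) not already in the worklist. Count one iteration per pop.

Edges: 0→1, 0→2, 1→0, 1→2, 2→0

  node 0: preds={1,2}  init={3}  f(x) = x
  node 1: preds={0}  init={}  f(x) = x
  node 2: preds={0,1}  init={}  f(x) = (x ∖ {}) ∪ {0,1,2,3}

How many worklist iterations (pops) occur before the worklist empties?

Trace (7 dequeues):
  [1] u=0 | in {} | out {3} | ==
  [2] u=1 | in {3} | out {3} | prev {} | push {0}
  [3] u=2 | in {3} | out {0,1,2,3} | prev {} | push {}
  [4] u=0 | in {0,1,2,3} | out {0,1,2,3} | prev {3} | push {1,2}
  [5] u=1 | in {0,1,2,3} | out {0,1,2,3} | prev {3} | push {0}
  [6] u=2 | in {0,1,2,3} | out {0,1,2,3} | ==
  [7] u=0 | in {0,1,2,3} | out {0,1,2,3} | ==

Converged values:
  [0] {0,1,2,3}
  [1] {0,1,2,3}
  [2] {0,1,2,3}

7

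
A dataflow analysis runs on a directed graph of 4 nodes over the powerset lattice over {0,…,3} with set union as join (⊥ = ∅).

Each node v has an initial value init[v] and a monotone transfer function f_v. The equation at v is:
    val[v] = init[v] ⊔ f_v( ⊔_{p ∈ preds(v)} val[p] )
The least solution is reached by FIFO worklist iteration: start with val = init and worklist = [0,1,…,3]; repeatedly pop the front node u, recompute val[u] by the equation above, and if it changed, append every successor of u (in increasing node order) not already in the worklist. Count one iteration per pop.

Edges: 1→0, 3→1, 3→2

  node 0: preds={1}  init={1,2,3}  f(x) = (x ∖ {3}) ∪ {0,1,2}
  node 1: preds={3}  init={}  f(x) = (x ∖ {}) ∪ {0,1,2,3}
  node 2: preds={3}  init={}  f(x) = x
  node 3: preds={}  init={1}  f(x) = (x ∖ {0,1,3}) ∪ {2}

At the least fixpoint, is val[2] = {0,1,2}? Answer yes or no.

Worklist (7 pops):
  #1 pop 0: in={} → {0,1,2,3} (was {1,2,3}); enqueue []
  #2 pop 1: in={1} → {0,1,2,3} (was {}); enqueue [0]
  #3 pop 2: in={1} → {1} (was {}); enqueue []
  #4 pop 3: in={} → {1,2} (was {1}); enqueue [1,2]
  #5 pop 0: in={0,1,2,3} → {0,1,2,3} (no change)
  #6 pop 1: in={1,2} → {0,1,2,3} (no change)
  #7 pop 2: in={1,2} → {1,2} (was {1}); enqueue []

Fixpoint:
  val[0] = {0,1,2,3}
  val[1] = {0,1,2,3}
  val[2] = {1,2}
  val[3] = {1,2}

no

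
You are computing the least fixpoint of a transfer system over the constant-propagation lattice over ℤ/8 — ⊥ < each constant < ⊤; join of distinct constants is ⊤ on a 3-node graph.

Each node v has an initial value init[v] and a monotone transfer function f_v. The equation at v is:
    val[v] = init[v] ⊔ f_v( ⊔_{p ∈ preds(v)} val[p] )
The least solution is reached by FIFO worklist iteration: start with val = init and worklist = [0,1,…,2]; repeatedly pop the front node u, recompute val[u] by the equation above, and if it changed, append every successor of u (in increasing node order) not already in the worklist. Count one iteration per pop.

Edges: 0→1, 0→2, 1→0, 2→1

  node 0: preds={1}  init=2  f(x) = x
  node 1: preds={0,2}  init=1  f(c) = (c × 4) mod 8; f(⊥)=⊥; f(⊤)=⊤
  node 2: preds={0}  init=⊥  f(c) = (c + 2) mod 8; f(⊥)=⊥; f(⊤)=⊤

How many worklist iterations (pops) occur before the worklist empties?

5

Worklist (5 pops):
  #1 pop 0: in=1 → ⊤ (was 2); enqueue []
  #2 pop 1: in=⊤ → ⊤ (was 1); enqueue [0]
  #3 pop 2: in=⊤ → ⊤ (was ⊥); enqueue [1]
  #4 pop 0: in=⊤ → ⊤ (no change)
  #5 pop 1: in=⊤ → ⊤ (no change)

Fixpoint:
  val[0] = ⊤
  val[1] = ⊤
  val[2] = ⊤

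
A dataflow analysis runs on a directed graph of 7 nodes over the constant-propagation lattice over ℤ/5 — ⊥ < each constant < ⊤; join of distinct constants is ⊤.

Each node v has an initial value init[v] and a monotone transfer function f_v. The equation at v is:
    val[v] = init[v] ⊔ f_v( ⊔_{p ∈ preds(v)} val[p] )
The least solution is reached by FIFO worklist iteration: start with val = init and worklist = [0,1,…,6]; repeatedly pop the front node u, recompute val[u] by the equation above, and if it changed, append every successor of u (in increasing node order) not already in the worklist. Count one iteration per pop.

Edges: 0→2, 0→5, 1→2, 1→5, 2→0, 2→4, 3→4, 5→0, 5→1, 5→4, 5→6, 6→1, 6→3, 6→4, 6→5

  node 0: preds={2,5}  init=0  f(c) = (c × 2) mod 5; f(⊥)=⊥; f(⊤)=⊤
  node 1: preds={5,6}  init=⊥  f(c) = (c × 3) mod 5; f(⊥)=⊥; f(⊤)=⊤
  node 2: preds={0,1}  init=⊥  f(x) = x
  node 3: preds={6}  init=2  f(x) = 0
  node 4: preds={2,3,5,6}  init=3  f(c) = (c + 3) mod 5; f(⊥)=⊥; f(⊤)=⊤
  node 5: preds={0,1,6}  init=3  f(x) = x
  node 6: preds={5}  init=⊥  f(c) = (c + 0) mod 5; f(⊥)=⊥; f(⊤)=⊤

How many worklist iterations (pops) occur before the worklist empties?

Trace (13 dequeues):
  [1] u=0 | in 3 | out ⊤ | prev 0 | push {}
  [2] u=1 | in 3 | out 4 | prev ⊥ | push {}
  [3] u=2 | in ⊤ | out ⊤ | prev ⊥ | push {0}
  [4] u=3 | in ⊥ | out ⊤ | prev 2 | push {}
  [5] u=4 | in ⊤ | out ⊤ | prev 3 | push {}
  [6] u=5 | in ⊤ | out ⊤ | prev 3 | push {1,4}
  [7] u=6 | in ⊤ | out ⊤ | prev ⊥ | push {3,5}
  [8] u=0 | in ⊤ | out ⊤ | ==
  [9] u=1 | in ⊤ | out ⊤ | prev 4 | push {2}
  [10] u=4 | in ⊤ | out ⊤ | ==
  [11] u=3 | in ⊤ | out ⊤ | ==
  [12] u=5 | in ⊤ | out ⊤ | ==
  [13] u=2 | in ⊤ | out ⊤ | ==

Converged values:
  [0] ⊤
  [1] ⊤
  [2] ⊤
  [3] ⊤
  [4] ⊤
  [5] ⊤
  [6] ⊤

13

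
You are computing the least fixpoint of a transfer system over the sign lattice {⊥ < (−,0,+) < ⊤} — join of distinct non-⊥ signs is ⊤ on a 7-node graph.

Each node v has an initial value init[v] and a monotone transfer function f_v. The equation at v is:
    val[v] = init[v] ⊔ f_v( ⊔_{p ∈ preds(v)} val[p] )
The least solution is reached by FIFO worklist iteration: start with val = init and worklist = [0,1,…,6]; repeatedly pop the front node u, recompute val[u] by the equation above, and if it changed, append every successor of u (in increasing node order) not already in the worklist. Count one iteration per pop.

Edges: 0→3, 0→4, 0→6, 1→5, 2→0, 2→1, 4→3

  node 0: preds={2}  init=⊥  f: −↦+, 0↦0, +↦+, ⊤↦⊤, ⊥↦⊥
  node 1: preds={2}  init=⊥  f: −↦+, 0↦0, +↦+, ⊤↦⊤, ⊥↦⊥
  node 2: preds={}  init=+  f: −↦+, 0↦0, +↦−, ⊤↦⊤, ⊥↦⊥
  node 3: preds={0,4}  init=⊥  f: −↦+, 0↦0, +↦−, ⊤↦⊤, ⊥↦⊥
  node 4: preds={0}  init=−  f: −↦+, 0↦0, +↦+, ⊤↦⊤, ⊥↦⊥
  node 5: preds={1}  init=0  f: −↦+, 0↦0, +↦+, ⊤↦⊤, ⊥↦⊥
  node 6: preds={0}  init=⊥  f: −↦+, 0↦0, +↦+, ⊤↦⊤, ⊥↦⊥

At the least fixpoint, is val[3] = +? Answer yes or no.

no

Worklist (8 pops):
  #1 pop 0: in=+ → + (was ⊥); enqueue []
  #2 pop 1: in=+ → + (was ⊥); enqueue []
  #3 pop 2: in=⊥ → + (no change)
  #4 pop 3: in=⊤ → ⊤ (was ⊥); enqueue []
  #5 pop 4: in=+ → ⊤ (was −); enqueue [3]
  #6 pop 5: in=+ → ⊤ (was 0); enqueue []
  #7 pop 6: in=+ → + (was ⊥); enqueue []
  #8 pop 3: in=⊤ → ⊤ (no change)

Fixpoint:
  val[0] = +
  val[1] = +
  val[2] = +
  val[3] = ⊤
  val[4] = ⊤
  val[5] = ⊤
  val[6] = +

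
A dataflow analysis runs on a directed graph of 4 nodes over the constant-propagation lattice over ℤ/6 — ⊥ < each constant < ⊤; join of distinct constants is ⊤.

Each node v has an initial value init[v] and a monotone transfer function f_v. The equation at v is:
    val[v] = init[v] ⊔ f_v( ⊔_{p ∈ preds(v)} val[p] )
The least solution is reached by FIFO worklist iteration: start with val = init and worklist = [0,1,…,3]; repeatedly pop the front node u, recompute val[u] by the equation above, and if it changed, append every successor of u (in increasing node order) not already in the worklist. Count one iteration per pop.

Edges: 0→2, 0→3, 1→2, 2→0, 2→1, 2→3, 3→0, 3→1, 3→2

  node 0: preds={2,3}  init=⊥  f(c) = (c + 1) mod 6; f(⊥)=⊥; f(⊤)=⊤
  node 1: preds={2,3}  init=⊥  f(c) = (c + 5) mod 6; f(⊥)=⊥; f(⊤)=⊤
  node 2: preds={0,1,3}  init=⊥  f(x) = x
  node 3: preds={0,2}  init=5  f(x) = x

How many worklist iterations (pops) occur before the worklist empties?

Iteration log — 8 steps:
  step 1. node 0  ⊔preds=5  new=0  old=⊥  +wl: 
  step 2. node 1  ⊔preds=5  new=4  old=⊥  +wl: 
  step 3. node 2  ⊔preds=⊤  new=⊤  old=⊥  +wl: 0,1
  step 4. node 3  ⊔preds=⊤  new=⊤  old=5  +wl: 2
  step 5. node 0  ⊔preds=⊤  new=⊤  old=0  +wl: 3
  step 6. node 1  ⊔preds=⊤  new=⊤  old=4  +wl: 
  step 7. node 2  ⊔preds=⊤  new=⊤  stable
  step 8. node 3  ⊔preds=⊤  new=⊤  stable

Least fixpoint reached:
  node 0: ⊤
  node 1: ⊤
  node 2: ⊤
  node 3: ⊤

8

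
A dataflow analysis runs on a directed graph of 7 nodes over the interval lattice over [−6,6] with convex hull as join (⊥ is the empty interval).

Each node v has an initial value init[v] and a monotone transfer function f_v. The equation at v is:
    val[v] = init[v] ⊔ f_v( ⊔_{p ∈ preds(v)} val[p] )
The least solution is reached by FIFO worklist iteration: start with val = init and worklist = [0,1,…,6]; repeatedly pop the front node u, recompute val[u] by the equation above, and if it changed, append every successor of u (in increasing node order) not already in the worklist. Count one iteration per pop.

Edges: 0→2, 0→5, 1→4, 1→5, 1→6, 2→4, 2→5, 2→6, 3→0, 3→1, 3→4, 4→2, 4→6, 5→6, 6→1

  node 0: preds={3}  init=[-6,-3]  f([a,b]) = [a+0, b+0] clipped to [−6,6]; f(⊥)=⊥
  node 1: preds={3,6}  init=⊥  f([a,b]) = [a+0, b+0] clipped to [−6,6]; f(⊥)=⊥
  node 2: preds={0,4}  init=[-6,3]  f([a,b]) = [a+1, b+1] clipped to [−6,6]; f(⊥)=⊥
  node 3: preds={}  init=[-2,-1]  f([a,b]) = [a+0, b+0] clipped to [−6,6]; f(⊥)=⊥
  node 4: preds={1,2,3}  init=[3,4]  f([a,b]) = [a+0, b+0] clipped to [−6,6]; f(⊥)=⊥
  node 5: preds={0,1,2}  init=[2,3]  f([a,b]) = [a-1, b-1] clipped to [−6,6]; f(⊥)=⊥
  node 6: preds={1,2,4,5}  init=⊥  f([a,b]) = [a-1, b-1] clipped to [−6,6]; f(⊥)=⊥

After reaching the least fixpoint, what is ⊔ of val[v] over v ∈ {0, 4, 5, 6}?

Worklist (17 pops):
  #1 pop 0: in=[-2,-1] → [-6,-1] (was [-6,-3]); enqueue []
  #2 pop 1: in=[-2,-1] → [-2,-1] (was ⊥); enqueue []
  #3 pop 2: in=[-6,4] → [-6,5] (was [-6,3]); enqueue []
  #4 pop 3: in=⊥ → [-2,-1] (no change)
  #5 pop 4: in=[-6,5] → [-6,5] (was [3,4]); enqueue [2]
  #6 pop 5: in=[-6,5] → [-6,4] (was [2,3]); enqueue []
  #7 pop 6: in=[-6,5] → [-6,4] (was ⊥); enqueue [1]
  #8 pop 2: in=[-6,5] → [-6,6] (was [-6,5]); enqueue [4,5,6]
  #9 pop 1: in=[-6,4] → [-6,4] (was [-2,-1]); enqueue []
  #10 pop 4: in=[-6,6] → [-6,6] (was [-6,5]); enqueue [2]
  #11 pop 5: in=[-6,6] → [-6,5] (was [-6,4]); enqueue []
  #12 pop 6: in=[-6,6] → [-6,5] (was [-6,4]); enqueue [1]
  #13 pop 2: in=[-6,6] → [-6,6] (no change)
  #14 pop 1: in=[-6,5] → [-6,5] (was [-6,4]); enqueue [4,5,6]
  #15 pop 4: in=[-6,6] → [-6,6] (no change)
  #16 pop 5: in=[-6,6] → [-6,5] (no change)
  #17 pop 6: in=[-6,6] → [-6,5] (no change)

Fixpoint:
  val[0] = [-6,-1]
  val[1] = [-6,5]
  val[2] = [-6,6]
  val[3] = [-2,-1]
  val[4] = [-6,6]
  val[5] = [-6,5]
  val[6] = [-6,5]

[-6,6]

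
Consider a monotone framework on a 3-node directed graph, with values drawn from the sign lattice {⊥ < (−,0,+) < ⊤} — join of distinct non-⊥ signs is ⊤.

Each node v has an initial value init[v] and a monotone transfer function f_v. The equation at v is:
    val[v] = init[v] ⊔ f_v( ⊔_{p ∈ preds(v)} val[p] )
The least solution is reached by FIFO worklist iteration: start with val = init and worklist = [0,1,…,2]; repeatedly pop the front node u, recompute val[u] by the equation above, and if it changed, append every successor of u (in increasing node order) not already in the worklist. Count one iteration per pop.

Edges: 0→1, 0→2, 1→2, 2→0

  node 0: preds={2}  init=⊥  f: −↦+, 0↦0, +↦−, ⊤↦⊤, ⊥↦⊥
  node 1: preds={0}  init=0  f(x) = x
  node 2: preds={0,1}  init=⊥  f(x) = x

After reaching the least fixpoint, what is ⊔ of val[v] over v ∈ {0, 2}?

Iteration log — 6 steps:
  step 1. node 0  ⊔preds=⊥  new=⊥  stable
  step 2. node 1  ⊔preds=⊥  new=0  stable
  step 3. node 2  ⊔preds=0  new=0  old=⊥  +wl: 0
  step 4. node 0  ⊔preds=0  new=0  old=⊥  +wl: 1,2
  step 5. node 1  ⊔preds=0  new=0  stable
  step 6. node 2  ⊔preds=0  new=0  stable

Least fixpoint reached:
  node 0: 0
  node 1: 0
  node 2: 0

0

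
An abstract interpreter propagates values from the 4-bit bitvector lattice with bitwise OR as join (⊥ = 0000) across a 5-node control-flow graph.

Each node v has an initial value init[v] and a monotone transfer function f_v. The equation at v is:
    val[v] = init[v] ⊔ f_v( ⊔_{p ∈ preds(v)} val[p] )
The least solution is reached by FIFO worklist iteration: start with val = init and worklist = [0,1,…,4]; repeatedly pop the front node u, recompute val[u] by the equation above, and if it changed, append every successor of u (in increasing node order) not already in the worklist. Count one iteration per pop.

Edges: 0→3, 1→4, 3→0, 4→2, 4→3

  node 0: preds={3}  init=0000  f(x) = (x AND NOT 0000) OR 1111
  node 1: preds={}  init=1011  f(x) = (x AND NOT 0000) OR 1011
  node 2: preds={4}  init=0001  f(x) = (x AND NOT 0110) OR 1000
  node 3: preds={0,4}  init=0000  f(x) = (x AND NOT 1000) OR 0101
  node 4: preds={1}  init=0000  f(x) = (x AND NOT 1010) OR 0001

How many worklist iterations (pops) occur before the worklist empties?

Iteration log — 8 steps:
  step 1. node 0  ⊔preds=0000  new=1111  old=0000  +wl: 
  step 2. node 1  ⊔preds=0000  new=1011  stable
  step 3. node 2  ⊔preds=0000  new=1001  old=0001  +wl: 
  step 4. node 3  ⊔preds=1111  new=0111  old=0000  +wl: 0
  step 5. node 4  ⊔preds=1011  new=0001  old=0000  +wl: 2,3
  step 6. node 0  ⊔preds=0111  new=1111  stable
  step 7. node 2  ⊔preds=0001  new=1001  stable
  step 8. node 3  ⊔preds=1111  new=0111  stable

Least fixpoint reached:
  node 0: 1111
  node 1: 1011
  node 2: 1001
  node 3: 0111
  node 4: 0001

8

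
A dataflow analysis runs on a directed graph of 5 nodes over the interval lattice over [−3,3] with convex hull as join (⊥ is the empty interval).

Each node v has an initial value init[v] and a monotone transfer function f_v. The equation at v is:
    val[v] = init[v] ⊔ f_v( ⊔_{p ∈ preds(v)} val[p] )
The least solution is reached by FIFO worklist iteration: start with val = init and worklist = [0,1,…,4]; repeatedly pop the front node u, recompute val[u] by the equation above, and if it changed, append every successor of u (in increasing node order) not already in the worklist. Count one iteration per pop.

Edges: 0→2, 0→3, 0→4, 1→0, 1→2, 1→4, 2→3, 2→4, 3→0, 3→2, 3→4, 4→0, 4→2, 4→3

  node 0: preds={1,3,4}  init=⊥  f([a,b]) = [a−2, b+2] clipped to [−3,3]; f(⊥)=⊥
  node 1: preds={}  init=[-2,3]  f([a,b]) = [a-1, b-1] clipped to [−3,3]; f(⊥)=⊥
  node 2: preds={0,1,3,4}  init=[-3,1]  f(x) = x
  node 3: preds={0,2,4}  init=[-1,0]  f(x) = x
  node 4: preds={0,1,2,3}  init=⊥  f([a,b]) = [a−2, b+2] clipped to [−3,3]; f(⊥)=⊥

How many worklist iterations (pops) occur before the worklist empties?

8

Trace (8 dequeues):
  [1] u=0 | in [-2,3] | out [-3,3] | prev ⊥ | push {}
  [2] u=1 | in ⊥ | out [-2,3] | ==
  [3] u=2 | in [-3,3] | out [-3,3] | prev [-3,1] | push {}
  [4] u=3 | in [-3,3] | out [-3,3] | prev [-1,0] | push {0,2}
  [5] u=4 | in [-3,3] | out [-3,3] | prev ⊥ | push {3}
  [6] u=0 | in [-3,3] | out [-3,3] | ==
  [7] u=2 | in [-3,3] | out [-3,3] | ==
  [8] u=3 | in [-3,3] | out [-3,3] | ==

Converged values:
  [0] [-3,3]
  [1] [-2,3]
  [2] [-3,3]
  [3] [-3,3]
  [4] [-3,3]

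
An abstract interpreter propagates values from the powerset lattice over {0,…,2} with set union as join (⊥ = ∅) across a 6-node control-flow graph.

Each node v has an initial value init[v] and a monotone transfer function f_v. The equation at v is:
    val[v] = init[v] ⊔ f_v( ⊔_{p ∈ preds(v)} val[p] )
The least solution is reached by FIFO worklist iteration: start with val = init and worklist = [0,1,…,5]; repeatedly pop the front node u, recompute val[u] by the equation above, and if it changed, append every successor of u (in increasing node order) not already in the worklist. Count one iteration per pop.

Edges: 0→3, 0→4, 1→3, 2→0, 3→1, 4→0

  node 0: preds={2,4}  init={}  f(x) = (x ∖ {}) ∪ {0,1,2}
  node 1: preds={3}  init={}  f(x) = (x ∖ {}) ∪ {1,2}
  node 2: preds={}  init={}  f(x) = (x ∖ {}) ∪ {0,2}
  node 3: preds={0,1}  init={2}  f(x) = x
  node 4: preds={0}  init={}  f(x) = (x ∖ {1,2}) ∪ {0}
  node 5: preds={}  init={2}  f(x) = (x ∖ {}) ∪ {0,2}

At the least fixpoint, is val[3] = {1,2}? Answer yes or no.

Trace (9 dequeues):
  [1] u=0 | in {} | out {0,1,2} | prev {} | push {}
  [2] u=1 | in {2} | out {1,2} | prev {} | push {}
  [3] u=2 | in {} | out {0,2} | prev {} | push {0}
  [4] u=3 | in {0,1,2} | out {0,1,2} | prev {2} | push {1}
  [5] u=4 | in {0,1,2} | out {0} | prev {} | push {}
  [6] u=5 | in {} | out {0,2} | prev {2} | push {}
  [7] u=0 | in {0,2} | out {0,1,2} | ==
  [8] u=1 | in {0,1,2} | out {0,1,2} | prev {1,2} | push {3}
  [9] u=3 | in {0,1,2} | out {0,1,2} | ==

Converged values:
  [0] {0,1,2}
  [1] {0,1,2}
  [2] {0,2}
  [3] {0,1,2}
  [4] {0}
  [5] {0,2}

no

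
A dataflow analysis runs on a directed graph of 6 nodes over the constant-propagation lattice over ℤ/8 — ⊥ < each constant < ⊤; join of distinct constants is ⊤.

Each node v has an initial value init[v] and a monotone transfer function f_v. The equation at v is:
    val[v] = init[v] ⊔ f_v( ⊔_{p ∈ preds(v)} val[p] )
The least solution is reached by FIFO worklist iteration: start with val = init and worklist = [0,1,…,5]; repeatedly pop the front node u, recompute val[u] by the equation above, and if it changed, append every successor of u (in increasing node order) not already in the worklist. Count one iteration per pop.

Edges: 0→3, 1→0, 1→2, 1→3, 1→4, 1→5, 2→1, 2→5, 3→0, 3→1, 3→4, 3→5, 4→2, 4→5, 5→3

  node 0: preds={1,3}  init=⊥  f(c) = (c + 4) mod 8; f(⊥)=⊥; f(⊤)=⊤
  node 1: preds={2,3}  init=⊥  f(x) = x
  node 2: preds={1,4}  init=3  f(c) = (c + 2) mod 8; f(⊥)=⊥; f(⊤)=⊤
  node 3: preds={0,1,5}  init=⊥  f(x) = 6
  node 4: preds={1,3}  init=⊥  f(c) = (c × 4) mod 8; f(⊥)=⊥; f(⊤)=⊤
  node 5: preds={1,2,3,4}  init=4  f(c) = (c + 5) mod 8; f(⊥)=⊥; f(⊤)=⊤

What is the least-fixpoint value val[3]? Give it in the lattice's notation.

6

Iteration log — 13 steps:
  step 1. node 0  ⊔preds=⊥  new=⊥  stable
  step 2. node 1  ⊔preds=3  new=3  old=⊥  +wl: 0
  step 3. node 2  ⊔preds=3  new=⊤  old=3  +wl: 1
  step 4. node 3  ⊔preds=⊤  new=6  old=⊥  +wl: 
  step 5. node 4  ⊔preds=⊤  new=⊤  old=⊥  +wl: 2
  step 6. node 5  ⊔preds=⊤  new=⊤  old=4  +wl: 3
  step 7. node 0  ⊔preds=⊤  new=⊤  old=⊥  +wl: 
  step 8. node 1  ⊔preds=⊤  new=⊤  old=3  +wl: 0,4,5
  step 9. node 2  ⊔preds=⊤  new=⊤  stable
  step 10. node 3  ⊔preds=⊤  new=6  stable
  step 11. node 0  ⊔preds=⊤  new=⊤  stable
  step 12. node 4  ⊔preds=⊤  new=⊤  stable
  step 13. node 5  ⊔preds=⊤  new=⊤  stable

Least fixpoint reached:
  node 0: ⊤
  node 1: ⊤
  node 2: ⊤
  node 3: 6
  node 4: ⊤
  node 5: ⊤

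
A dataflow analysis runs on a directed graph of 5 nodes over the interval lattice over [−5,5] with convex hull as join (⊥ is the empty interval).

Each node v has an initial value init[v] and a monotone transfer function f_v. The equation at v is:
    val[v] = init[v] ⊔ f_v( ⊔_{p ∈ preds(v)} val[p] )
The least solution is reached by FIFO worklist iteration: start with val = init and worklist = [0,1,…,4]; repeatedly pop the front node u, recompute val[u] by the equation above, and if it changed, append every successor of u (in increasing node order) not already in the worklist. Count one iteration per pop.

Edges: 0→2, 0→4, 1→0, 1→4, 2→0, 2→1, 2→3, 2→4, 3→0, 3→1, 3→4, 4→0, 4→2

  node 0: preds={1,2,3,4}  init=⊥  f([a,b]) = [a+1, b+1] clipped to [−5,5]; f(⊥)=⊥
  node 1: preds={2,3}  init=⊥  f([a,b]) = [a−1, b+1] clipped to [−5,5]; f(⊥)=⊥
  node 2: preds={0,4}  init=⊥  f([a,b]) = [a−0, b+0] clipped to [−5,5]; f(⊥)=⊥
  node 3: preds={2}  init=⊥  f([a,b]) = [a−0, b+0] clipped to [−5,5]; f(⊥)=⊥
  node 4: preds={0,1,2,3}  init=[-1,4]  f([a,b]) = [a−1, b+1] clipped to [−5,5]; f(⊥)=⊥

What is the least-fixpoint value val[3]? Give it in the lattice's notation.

Iteration log — 30 steps:
  step 1. node 0  ⊔preds=[-1,4]  new=[0,5]  old=⊥  +wl: 
  step 2. node 1  ⊔preds=⊥  new=⊥  stable
  step 3. node 2  ⊔preds=[-1,5]  new=[-1,5]  old=⊥  +wl: 0,1
  step 4. node 3  ⊔preds=[-1,5]  new=[-1,5]  old=⊥  +wl: 
  step 5. node 4  ⊔preds=[-1,5]  new=[-2,5]  old=[-1,4]  +wl: 2
  step 6. node 0  ⊔preds=[-2,5]  new=[-1,5]  old=[0,5]  +wl: 4
  step 7. node 1  ⊔preds=[-1,5]  new=[-2,5]  old=⊥  +wl: 0
  step 8. node 2  ⊔preds=[-2,5]  new=[-2,5]  old=[-1,5]  +wl: 1,3
  step 9. node 4  ⊔preds=[-2,5]  new=[-3,5]  old=[-2,5]  +wl: 2
  step 10. node 0  ⊔preds=[-3,5]  new=[-2,5]  old=[-1,5]  +wl: 4
  step 11. node 1  ⊔preds=[-2,5]  new=[-3,5]  old=[-2,5]  +wl: 0
  step 12. node 3  ⊔preds=[-2,5]  new=[-2,5]  old=[-1,5]  +wl: 1
  step 13. node 2  ⊔preds=[-3,5]  new=[-3,5]  old=[-2,5]  +wl: 3
  step 14. node 4  ⊔preds=[-3,5]  new=[-4,5]  old=[-3,5]  +wl: 2
  step 15. node 0  ⊔preds=[-4,5]  new=[-3,5]  old=[-2,5]  +wl: 4
  step 16. node 1  ⊔preds=[-3,5]  new=[-4,5]  old=[-3,5]  +wl: 0
  step 17. node 3  ⊔preds=[-3,5]  new=[-3,5]  old=[-2,5]  +wl: 1
  step 18. node 2  ⊔preds=[-4,5]  new=[-4,5]  old=[-3,5]  +wl: 3
  step 19. node 4  ⊔preds=[-4,5]  new=[-5,5]  old=[-4,5]  +wl: 2
  step 20. node 0  ⊔preds=[-5,5]  new=[-4,5]  old=[-3,5]  +wl: 4
  step 21. node 1  ⊔preds=[-4,5]  new=[-5,5]  old=[-4,5]  +wl: 0
  step 22. node 3  ⊔preds=[-4,5]  new=[-4,5]  old=[-3,5]  +wl: 1
  step 23. node 2  ⊔preds=[-5,5]  new=[-5,5]  old=[-4,5]  +wl: 3
  step 24. node 4  ⊔preds=[-5,5]  new=[-5,5]  stable
  step 25. node 0  ⊔preds=[-5,5]  new=[-4,5]  stable
  step 26. node 1  ⊔preds=[-5,5]  new=[-5,5]  stable
  step 27. node 3  ⊔preds=[-5,5]  new=[-5,5]  old=[-4,5]  +wl: 0,1,4
  step 28. node 0  ⊔preds=[-5,5]  new=[-4,5]  stable
  step 29. node 1  ⊔preds=[-5,5]  new=[-5,5]  stable
  step 30. node 4  ⊔preds=[-5,5]  new=[-5,5]  stable

Least fixpoint reached:
  node 0: [-4,5]
  node 1: [-5,5]
  node 2: [-5,5]
  node 3: [-5,5]
  node 4: [-5,5]

[-5,5]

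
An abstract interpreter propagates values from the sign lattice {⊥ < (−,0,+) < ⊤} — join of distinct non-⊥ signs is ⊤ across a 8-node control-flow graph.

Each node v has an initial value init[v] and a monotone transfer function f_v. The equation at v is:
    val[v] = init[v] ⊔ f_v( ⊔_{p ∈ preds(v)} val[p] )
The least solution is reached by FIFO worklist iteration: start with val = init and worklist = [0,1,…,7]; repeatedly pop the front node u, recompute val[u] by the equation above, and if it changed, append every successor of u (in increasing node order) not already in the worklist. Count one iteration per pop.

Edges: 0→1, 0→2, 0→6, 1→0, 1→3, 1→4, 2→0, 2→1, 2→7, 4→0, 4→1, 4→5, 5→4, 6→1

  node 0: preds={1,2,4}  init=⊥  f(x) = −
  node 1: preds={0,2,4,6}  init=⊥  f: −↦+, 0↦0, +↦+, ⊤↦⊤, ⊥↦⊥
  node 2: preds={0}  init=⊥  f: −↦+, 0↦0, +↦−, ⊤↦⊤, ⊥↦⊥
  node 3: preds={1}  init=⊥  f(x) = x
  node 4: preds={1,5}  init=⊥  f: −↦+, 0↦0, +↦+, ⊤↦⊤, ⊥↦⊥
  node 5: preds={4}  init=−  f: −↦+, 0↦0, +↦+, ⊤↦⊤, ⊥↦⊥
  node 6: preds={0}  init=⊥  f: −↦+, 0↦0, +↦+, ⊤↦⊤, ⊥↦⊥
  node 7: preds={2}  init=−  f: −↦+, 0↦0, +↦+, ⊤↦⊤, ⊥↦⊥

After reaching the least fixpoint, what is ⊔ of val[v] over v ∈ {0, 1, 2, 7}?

⊤

Trace (13 dequeues):
  [1] u=0 | in ⊥ | out − | prev ⊥ | push {}
  [2] u=1 | in − | out + | prev ⊥ | push {0}
  [3] u=2 | in − | out + | prev ⊥ | push {1}
  [4] u=3 | in + | out + | prev ⊥ | push {}
  [5] u=4 | in ⊤ | out ⊤ | prev ⊥ | push {}
  [6] u=5 | in ⊤ | out ⊤ | prev − | push {4}
  [7] u=6 | in − | out + | prev ⊥ | push {}
  [8] u=7 | in + | out ⊤ | prev − | push {}
  [9] u=0 | in ⊤ | out − | ==
  [10] u=1 | in ⊤ | out ⊤ | prev + | push {0,3}
  [11] u=4 | in ⊤ | out ⊤ | ==
  [12] u=0 | in ⊤ | out − | ==
  [13] u=3 | in ⊤ | out ⊤ | prev + | push {}

Converged values:
  [0] −
  [1] ⊤
  [2] +
  [3] ⊤
  [4] ⊤
  [5] ⊤
  [6] +
  [7] ⊤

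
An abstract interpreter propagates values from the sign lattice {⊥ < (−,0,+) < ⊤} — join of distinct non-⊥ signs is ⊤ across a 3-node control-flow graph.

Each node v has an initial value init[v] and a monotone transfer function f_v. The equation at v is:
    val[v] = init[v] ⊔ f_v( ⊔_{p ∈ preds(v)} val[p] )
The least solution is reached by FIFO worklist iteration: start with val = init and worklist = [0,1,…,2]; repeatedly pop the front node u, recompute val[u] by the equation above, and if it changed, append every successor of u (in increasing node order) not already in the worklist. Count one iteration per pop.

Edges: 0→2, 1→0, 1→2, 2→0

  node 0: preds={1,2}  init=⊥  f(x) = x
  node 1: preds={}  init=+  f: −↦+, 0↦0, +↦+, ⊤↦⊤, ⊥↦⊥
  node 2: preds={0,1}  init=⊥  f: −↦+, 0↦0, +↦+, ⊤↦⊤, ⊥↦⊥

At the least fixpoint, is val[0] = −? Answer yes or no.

no

Trace (4 dequeues):
  [1] u=0 | in + | out + | prev ⊥ | push {}
  [2] u=1 | in ⊥ | out + | ==
  [3] u=2 | in + | out + | prev ⊥ | push {0}
  [4] u=0 | in + | out + | ==

Converged values:
  [0] +
  [1] +
  [2] +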